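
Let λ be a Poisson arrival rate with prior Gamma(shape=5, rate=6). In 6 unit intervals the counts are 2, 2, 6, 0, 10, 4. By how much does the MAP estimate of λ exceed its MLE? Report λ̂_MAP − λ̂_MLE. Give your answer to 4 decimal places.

Σxᵢ = 24. Posterior is Gamma(29, 12); MAP = (29−1)/12 = 28/12 ≈ 2.33333.
MLE = x̄ = 24/6 ≈ 4.00000.
Difference = 28/12 − 24/6 = -5/3 ≈ -1.6667.

MAP − MLE = -1.6667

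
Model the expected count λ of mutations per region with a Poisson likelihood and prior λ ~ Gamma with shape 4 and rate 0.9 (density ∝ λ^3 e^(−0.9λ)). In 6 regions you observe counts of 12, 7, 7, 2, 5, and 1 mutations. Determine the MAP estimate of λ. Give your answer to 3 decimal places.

λ̂_MAP = 5.362

Σxᵢ = 12+7+7+2+5+1 = 34, with n = 6.
Posterior ∝ λ^3e^(−0.9λ) · λ^34e^(−6λ) = λ^37e^(−6.9λ), i.e. Gamma(shape=38, rate=6.9).
The mode of a Gamma(a, b) with a ≥ 1 (shape–rate) is (a−1)/b = 37/6.9 ≈ 5.362.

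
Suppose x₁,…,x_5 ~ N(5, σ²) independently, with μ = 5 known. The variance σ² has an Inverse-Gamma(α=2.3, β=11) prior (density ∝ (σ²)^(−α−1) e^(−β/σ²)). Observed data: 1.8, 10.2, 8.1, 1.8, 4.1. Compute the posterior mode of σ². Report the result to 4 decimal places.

σ̂²_MAP = 6.8914

Sum of squared deviations about the known mean: SS = (1.8−5)² + (10.2−5)² + (8.1−5)² + (1.8−5)² + (4.1−5)² = 57.94.
The Normal likelihood contributes (σ²)^(−n/2) exp(−SS/(2σ²)), so the posterior is Inverse-Gamma(α + n/2, β + SS/2) = Inverse-Gamma(4.8, 39.97).
The mode of Inverse-Gamma(a, b) is b/(a+1) = 39.97/5.8 ≈ 6.8914.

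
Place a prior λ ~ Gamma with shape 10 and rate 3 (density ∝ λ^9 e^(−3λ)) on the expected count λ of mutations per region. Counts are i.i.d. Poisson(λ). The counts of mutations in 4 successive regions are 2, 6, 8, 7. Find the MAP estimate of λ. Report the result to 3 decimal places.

Σxᵢ = 2+6+8+7 = 23, with n = 4.
Posterior ∝ λ^9e^(−3λ) · λ^23e^(−4λ) = λ^32e^(−7λ), i.e. Gamma(shape=33, rate=7).
The mode of a Gamma(a, b) with a ≥ 1 (shape–rate) is (a−1)/b = 32/7 ≈ 4.571.

λ̂_MAP = 4.571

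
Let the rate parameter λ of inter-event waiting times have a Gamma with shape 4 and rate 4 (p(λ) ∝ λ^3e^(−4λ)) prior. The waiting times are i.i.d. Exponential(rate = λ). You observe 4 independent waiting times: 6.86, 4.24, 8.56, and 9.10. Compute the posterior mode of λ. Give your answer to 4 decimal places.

The Exponential(rate=λ) likelihood is ∝ λ^n e^(−λΣtᵢ). Here n = 4 and Σtᵢ = 6.86 + 4.24 + 8.56 + 9.10 = 28.76.
Posterior ∝ λ^3e^(−4λ) · λ^4e^(−28.76λ) = λ^7e^(−32.76λ), i.e. Gamma(8, 32.76).
Mode = (a−1)/b = 7/32.76 ≈ 0.2137.

λ̂_MAP = 0.2137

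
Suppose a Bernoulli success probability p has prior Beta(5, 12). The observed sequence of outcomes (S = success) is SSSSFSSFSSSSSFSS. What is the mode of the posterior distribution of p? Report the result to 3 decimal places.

p̂_MAP = 0.548

Prior: Beta(5, 12).
Data: 13 successes in 16 trials (from the sequence). The binomial likelihood contributes p^13(1−p)^3, so the posterior is Beta(5+13, 12+3) = Beta(18, 15).
For Beta(a, b) with a, b > 1 the mode is (a−1)/(a+b−2) = 17/31 ≈ 0.548.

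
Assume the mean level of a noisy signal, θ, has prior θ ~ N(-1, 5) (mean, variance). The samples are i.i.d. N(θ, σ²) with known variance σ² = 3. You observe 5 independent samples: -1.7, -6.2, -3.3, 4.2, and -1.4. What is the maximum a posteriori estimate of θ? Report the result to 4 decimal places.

θ̂_MAP = -1.6071

n = 5; x̄ = ((-1.7) + (-6.2) + (-3.3) + 4.2 + (-1.4))/5 = -8.4/5 = -1.68.
For a Normal prior and Normal likelihood with known variance, the posterior is Normal; its mode equals its mean, the precision-weighted average.
Prior precision 1/σ₀² = 1/5 = 0.2; data precision n/σ² = 5/3.
θ̂ = (0.2·(-1) + (5/3)·(-1.68)) / (0.2 + 5/3) = (-3)/(28/15) = -45/28 ≈ -1.6071.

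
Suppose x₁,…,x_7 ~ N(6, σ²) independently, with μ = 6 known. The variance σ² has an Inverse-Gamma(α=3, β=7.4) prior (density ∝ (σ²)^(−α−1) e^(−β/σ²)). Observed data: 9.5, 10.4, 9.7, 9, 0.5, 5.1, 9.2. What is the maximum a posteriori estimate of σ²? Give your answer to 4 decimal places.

σ̂²_MAP = 7.3600

Sum of squared deviations about the known mean: SS = (9.5−6)² + (10.4−6)² + (9.7−6)² + (9−6)² + (0.5−6)² + (5.1−6)² + (9.2−6)² = 95.6.
The Normal likelihood contributes (σ²)^(−n/2) exp(−SS/(2σ²)), so the posterior is Inverse-Gamma(α + n/2, β + SS/2) = Inverse-Gamma(6.5, 55.2).
The mode of Inverse-Gamma(a, b) is b/(a+1) = 55.2/7.5 ≈ 7.3600.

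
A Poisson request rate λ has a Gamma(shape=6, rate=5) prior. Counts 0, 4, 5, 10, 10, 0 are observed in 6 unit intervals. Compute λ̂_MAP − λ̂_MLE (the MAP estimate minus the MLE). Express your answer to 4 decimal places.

Σxᵢ = 29. Posterior is Gamma(35, 11); MAP = (35−1)/11 = 34/11 ≈ 3.09091.
MLE = x̄ = 29/6 ≈ 4.83333.
Difference = 34/11 − 29/6 = -115/66 ≈ -1.7424.

MAP − MLE = -1.7424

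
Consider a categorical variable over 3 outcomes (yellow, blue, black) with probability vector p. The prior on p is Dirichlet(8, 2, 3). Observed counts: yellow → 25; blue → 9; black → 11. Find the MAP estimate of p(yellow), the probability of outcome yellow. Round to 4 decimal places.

MAP estimate of p(yellow) = 0.5818

The posterior is Dirichlet(αᵢ + nᵢ) = Dirichlet(33, 11, 14).
For a Dirichlet(a₁,…,a_K) with all aᵢ > 1, the mode has j-th component (aⱼ − 1)/(Σaᵢ − K).
Here Σaᵢ = 58 and K = 3, so p(yellow) = (33 − 1)/(58 − 3) = 32/55 ≈ 0.5818.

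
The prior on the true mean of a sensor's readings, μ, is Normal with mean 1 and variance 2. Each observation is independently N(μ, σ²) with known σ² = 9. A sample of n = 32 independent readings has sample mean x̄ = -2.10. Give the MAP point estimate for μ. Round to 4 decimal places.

n = 32, x̄ = -2.10.
For a Normal prior and Normal likelihood with known variance, the posterior is Normal; its mode equals its mean, the precision-weighted average.
Prior precision 1/σ₀² = 1/2 = 0.5; data precision n/σ² = 32/9.
μ̂ = (0.5·1 + (32/9)·(-2.1)) / (0.5 + 32/9) = (-209/30)/(73/18) = -627/365 ≈ -1.7178.

μ̂_MAP = -1.7178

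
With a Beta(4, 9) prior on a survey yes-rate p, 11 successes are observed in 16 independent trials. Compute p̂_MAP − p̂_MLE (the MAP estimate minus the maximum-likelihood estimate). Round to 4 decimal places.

MAP − MLE = -0.1690

Posterior is Beta(15, 14); MAP = (15−1)/(29−2) = 14/27 ≈ 0.51852.
MLE ignores the prior: p̂_MLE = k/n = 11/16 ≈ 0.68750.
Difference = 14/27 − 11/16 = -73/432 ≈ -0.1690.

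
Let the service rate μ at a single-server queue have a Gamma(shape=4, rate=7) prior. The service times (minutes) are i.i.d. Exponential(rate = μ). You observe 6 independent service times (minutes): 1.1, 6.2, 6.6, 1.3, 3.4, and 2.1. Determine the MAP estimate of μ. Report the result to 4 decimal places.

μ̂_MAP = 0.3249

The Exponential(rate=μ) likelihood is ∝ μ^n e^(−μΣtᵢ). Here n = 6 and Σtᵢ = 1.1 + 6.2 + 6.6 + 1.3 + 3.4 + 2.1 = 20.7.
Posterior ∝ μ^3e^(−7μ) · μ^6e^(−20.7μ) = μ^9e^(−27.7μ), i.e. Gamma(10, 27.7).
Mode = (a−1)/b = 9/27.7 ≈ 0.3249.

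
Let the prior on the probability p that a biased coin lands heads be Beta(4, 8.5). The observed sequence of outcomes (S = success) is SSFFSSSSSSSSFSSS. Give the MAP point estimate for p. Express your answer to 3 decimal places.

p̂_MAP = 0.604

Prior: Beta(4, 8.5).
Data: 13 successes in 16 trials (from the sequence). The binomial likelihood contributes p^13(1−p)^3, so the posterior is Beta(4+13, 8.5+3) = Beta(17, 11.5).
For Beta(a, b) with a, b > 1 the mode is (a−1)/(a+b−2) = 16/26.5 ≈ 0.604.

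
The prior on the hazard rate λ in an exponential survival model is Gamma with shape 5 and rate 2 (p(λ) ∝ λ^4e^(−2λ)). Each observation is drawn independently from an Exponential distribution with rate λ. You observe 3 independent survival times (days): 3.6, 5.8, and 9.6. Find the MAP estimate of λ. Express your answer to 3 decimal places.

The Exponential(rate=λ) likelihood is ∝ λ^n e^(−λΣtᵢ). Here n = 3 and Σtᵢ = 3.6 + 5.8 + 9.6 = 19.
Posterior ∝ λ^4e^(−2λ) · λ^3e^(−19λ) = λ^7e^(−21λ), i.e. Gamma(8, 21).
Mode = (a−1)/b = 7/21 ≈ 0.333.

λ̂_MAP = 0.333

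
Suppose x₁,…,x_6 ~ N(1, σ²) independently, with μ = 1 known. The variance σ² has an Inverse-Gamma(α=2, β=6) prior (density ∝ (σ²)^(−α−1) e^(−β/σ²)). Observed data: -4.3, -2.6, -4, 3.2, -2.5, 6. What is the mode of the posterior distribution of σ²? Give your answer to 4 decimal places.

σ̂²_MAP = 10.0117

Sum of squared deviations about the known mean: SS = (-4.3−1)² + (-2.6−1)² + (-4−1)² + (3.2−1)² + (-2.5−1)² + (6−1)² = 108.14.
The Normal likelihood contributes (σ²)^(−n/2) exp(−SS/(2σ²)), so the posterior is Inverse-Gamma(α + n/2, β + SS/2) = Inverse-Gamma(5, 60.07).
The mode of Inverse-Gamma(a, b) is b/(a+1) = 60.07/6 ≈ 10.0117.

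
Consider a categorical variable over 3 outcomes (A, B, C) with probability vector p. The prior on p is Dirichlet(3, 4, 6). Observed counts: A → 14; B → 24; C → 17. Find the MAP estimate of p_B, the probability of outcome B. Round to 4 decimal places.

MAP estimate of p_B = 0.4154

The posterior is Dirichlet(αᵢ + nᵢ) = Dirichlet(17, 28, 23).
For a Dirichlet(a₁,…,a_K) with all aᵢ > 1, the mode has j-th component (aⱼ − 1)/(Σaᵢ − K).
Here Σaᵢ = 68 and K = 3, so p_B = (28 − 1)/(68 − 3) = 27/65 ≈ 0.4154.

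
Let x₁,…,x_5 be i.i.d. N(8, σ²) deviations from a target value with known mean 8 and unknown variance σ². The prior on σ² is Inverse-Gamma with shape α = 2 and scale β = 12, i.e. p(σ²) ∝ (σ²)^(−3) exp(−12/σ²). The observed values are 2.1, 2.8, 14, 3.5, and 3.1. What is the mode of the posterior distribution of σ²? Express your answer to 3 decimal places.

Sum of squared deviations about the known mean: SS = (2.1−8)² + (2.8−8)² + (14−8)² + (3.5−8)² + (3.1−8)² = 142.11.
The Normal likelihood contributes (σ²)^(−n/2) exp(−SS/(2σ²)), so the posterior is Inverse-Gamma(α + n/2, β + SS/2) = Inverse-Gamma(4.5, 83.055).
The mode of Inverse-Gamma(a, b) is b/(a+1) = 83.055/5.5 ≈ 15.101.

σ̂²_MAP = 15.101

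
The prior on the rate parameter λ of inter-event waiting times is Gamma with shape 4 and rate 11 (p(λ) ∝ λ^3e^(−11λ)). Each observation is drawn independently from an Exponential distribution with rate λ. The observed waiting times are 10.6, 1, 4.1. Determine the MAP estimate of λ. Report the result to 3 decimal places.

λ̂_MAP = 0.225

The Exponential(rate=λ) likelihood is ∝ λ^n e^(−λΣtᵢ). Here n = 3 and Σtᵢ = 10.6 + 1 + 4.1 = 15.7.
Posterior ∝ λ^3e^(−11λ) · λ^3e^(−15.7λ) = λ^6e^(−26.7λ), i.e. Gamma(7, 26.7).
Mode = (a−1)/b = 6/26.7 ≈ 0.225.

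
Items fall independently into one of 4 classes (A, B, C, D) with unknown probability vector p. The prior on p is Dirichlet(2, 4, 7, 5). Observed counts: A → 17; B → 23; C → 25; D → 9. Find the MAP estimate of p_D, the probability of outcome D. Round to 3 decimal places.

The posterior is Dirichlet(αᵢ + nᵢ) = Dirichlet(19, 27, 32, 14).
For a Dirichlet(a₁,…,a_K) with all aᵢ > 1, the mode has j-th component (aⱼ − 1)/(Σaᵢ − K).
Here Σaᵢ = 92 and K = 4, so p_D = (14 − 1)/(92 − 4) = 13/88 ≈ 0.148.

MAP estimate of p_D = 0.148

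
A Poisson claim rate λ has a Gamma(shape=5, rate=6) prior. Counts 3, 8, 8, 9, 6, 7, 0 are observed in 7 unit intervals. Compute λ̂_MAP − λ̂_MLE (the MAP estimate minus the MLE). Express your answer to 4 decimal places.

Σxᵢ = 41. Posterior is Gamma(46, 13); MAP = (46−1)/13 = 45/13 ≈ 3.46154.
MLE = x̄ = 41/7 ≈ 5.85714.
Difference = 45/13 − 41/7 = -218/91 ≈ -2.3956.

MAP − MLE = -2.3956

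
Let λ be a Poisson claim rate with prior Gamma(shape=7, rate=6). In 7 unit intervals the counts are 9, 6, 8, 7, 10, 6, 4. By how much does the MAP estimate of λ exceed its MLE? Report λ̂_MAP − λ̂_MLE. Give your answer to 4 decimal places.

MAP − MLE = -2.8352

Σxᵢ = 50. Posterior is Gamma(57, 13); MAP = (57−1)/13 = 56/13 ≈ 4.30769.
MLE = x̄ = 50/7 ≈ 7.14286.
Difference = 56/13 − 50/7 = -258/91 ≈ -2.8352.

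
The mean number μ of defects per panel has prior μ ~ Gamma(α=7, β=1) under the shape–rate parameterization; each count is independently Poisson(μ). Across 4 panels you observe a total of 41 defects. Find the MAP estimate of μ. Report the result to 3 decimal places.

Σxᵢ = 41, n = 4.
Posterior ∝ μ^6e^(−1μ) · μ^41e^(−4μ) = μ^47e^(−5μ), i.e. Gamma(shape=48, rate=5).
The mode of a Gamma(a, b) with a ≥ 1 (shape–rate) is (a−1)/b = 47/5 ≈ 9.400.

μ̂_MAP = 9.400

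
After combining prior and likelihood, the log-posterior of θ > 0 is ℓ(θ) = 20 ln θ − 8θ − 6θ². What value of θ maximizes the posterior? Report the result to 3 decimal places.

θ̂_MAP = 1.000

ℓ'(θ) = 20/θ − 8 − 12θ. Setting this to zero and multiplying by θ: 12θ² + 8θ − 20 = 0.
θ = (−8 + √(8² + 4·12·20)) / (2·12) = (−8 + √1024) / 24 = (−8 + 32)/24 = 1.
ℓ''(θ) = −20/θ² − 12 < 0, confirming a maximum.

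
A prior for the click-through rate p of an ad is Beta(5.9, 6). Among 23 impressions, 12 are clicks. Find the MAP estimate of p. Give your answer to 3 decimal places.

Prior: Beta(5.9, 6).
Data: 12 successes in 23 trials. The binomial likelihood contributes p^12(1−p)^11, so the posterior is Beta(5.9+12, 6+11) = Beta(17.9, 17).
For Beta(a, b) with a, b > 1 the mode is (a−1)/(a+b−2) = 16.9/32.9 ≈ 0.514.

p̂_MAP = 0.514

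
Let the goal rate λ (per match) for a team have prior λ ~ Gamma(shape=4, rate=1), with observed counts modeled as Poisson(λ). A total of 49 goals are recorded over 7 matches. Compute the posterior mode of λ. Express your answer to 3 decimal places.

λ̂_MAP = 6.500

Σxᵢ = 49, n = 7.
Posterior ∝ λ^3e^(−1λ) · λ^49e^(−7λ) = λ^52e^(−8λ), i.e. Gamma(shape=53, rate=8).
The mode of a Gamma(a, b) with a ≥ 1 (shape–rate) is (a−1)/b = 52/8 ≈ 6.500.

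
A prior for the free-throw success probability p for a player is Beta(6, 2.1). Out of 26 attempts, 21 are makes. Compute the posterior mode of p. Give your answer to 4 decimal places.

Prior: Beta(6, 2.1).
Data: 21 successes in 26 trials. The binomial likelihood contributes p^21(1−p)^5, so the posterior is Beta(6+21, 2.1+5) = Beta(27, 7.1).
For Beta(a, b) with a, b > 1 the mode is (a−1)/(a+b−2) = 26/32.1 ≈ 0.8100.

p̂_MAP = 0.8100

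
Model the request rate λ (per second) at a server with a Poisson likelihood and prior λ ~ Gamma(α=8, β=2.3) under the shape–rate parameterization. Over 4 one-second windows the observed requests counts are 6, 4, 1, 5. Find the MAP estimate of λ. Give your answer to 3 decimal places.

λ̂_MAP = 3.651

Σxᵢ = 6+4+1+5 = 16, with n = 4.
Posterior ∝ λ^7e^(−2.3λ) · λ^16e^(−4λ) = λ^23e^(−6.3λ), i.e. Gamma(shape=24, rate=6.3).
The mode of a Gamma(a, b) with a ≥ 1 (shape–rate) is (a−1)/b = 23/6.3 ≈ 3.651.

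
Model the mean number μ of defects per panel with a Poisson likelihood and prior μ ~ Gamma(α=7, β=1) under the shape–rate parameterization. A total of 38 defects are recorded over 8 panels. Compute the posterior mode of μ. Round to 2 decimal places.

μ̂_MAP = 4.89

Σxᵢ = 38, n = 8.
Posterior ∝ μ^6e^(−1μ) · μ^38e^(−8μ) = μ^44e^(−9μ), i.e. Gamma(shape=45, rate=9).
The mode of a Gamma(a, b) with a ≥ 1 (shape–rate) is (a−1)/b = 44/9 ≈ 4.89.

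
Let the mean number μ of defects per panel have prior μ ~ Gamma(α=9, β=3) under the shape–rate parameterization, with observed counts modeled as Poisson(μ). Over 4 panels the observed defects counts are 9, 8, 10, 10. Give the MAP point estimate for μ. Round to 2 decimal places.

μ̂_MAP = 6.43

Σxᵢ = 9+8+10+10 = 37, with n = 4.
Posterior ∝ μ^8e^(−3μ) · μ^37e^(−4μ) = μ^45e^(−7μ), i.e. Gamma(shape=46, rate=7).
The mode of a Gamma(a, b) with a ≥ 1 (shape–rate) is (a−1)/b = 45/7 ≈ 6.43.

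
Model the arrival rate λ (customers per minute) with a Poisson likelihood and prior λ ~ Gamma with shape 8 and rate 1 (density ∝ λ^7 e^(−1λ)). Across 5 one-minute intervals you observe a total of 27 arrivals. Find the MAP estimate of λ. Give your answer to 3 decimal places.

λ̂_MAP = 5.667

Σxᵢ = 27, n = 5.
Posterior ∝ λ^7e^(−1λ) · λ^27e^(−5λ) = λ^34e^(−6λ), i.e. Gamma(shape=35, rate=6).
The mode of a Gamma(a, b) with a ≥ 1 (shape–rate) is (a−1)/b = 34/6 ≈ 5.667.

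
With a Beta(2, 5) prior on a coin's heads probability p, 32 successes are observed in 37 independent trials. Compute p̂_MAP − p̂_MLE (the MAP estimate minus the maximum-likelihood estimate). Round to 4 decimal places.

Posterior is Beta(34, 10); MAP = (34−1)/(44−2) = 33/42 ≈ 0.78571.
MLE ignores the prior: p̂_MLE = k/n = 32/37 ≈ 0.86486.
Difference = 33/42 − 32/37 = -41/518 ≈ -0.0792.

MAP − MLE = -0.0792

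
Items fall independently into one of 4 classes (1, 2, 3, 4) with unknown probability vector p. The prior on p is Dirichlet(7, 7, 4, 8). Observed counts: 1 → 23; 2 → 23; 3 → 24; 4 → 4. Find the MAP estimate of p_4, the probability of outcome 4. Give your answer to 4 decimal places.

The posterior is Dirichlet(αᵢ + nᵢ) = Dirichlet(30, 30, 28, 12).
For a Dirichlet(a₁,…,a_K) with all aᵢ > 1, the mode has j-th component (aⱼ − 1)/(Σaᵢ − K).
Here Σaᵢ = 100 and K = 4, so p_4 = (12 − 1)/(100 − 4) = 11/96 ≈ 0.1146.

MAP estimate: 0.1146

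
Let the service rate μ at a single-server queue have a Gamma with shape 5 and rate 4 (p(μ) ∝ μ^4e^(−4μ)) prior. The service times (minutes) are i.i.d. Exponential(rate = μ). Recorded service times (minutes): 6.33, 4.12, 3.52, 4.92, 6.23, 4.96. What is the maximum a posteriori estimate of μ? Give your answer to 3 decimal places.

μ̂_MAP = 0.293

The Exponential(rate=μ) likelihood is ∝ μ^n e^(−μΣtᵢ). Here n = 6 and Σtᵢ = 6.33 + 4.12 + 3.52 + 4.92 + 6.23 + 4.96 = 30.08.
Posterior ∝ μ^4e^(−4μ) · μ^6e^(−30.08μ) = μ^10e^(−34.08μ), i.e. Gamma(11, 34.08).
Mode = (a−1)/b = 10/34.08 ≈ 0.293.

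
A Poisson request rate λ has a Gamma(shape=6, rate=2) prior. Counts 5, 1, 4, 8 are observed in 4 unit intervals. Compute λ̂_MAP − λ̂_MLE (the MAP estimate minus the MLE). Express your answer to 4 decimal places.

MAP − MLE = -0.6667

Σxᵢ = 18. Posterior is Gamma(24, 6); MAP = (24−1)/6 = 23/6 ≈ 3.83333.
MLE = x̄ = 18/4 ≈ 4.50000.
Difference = 23/6 − 18/4 = -2/3 ≈ -0.6667.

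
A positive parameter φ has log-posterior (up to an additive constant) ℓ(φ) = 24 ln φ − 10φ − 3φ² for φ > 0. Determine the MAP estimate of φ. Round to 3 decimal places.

ℓ'(φ) = 24/φ − 10 − 6φ. Setting this to zero and multiplying by φ: 6φ² + 10φ − 24 = 0.
φ = (−10 + √(10² + 4·6·24)) / (2·6) = (−10 + √676) / 12 = (−10 + 26)/12 = 4/3.
ℓ''(φ) = −24/φ² − 6 < 0, confirming a maximum.

φ̂_MAP = 1.333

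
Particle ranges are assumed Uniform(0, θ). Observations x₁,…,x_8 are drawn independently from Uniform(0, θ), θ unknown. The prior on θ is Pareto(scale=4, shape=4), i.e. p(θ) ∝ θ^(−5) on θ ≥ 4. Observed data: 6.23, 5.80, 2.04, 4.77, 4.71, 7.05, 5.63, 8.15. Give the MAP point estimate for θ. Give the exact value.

The Uniform(0, θ) likelihood is θ^(−n) for θ ≥ max(xᵢ), zero otherwise. Here max(xᵢ) = 8.15.
Posterior ∝ θ^(−5) · θ^(−8) = θ^(−13) on θ ≥ max(4, 8.15) = 8.15.
This density is strictly decreasing in θ, so the posterior mode lies at the lower boundary of the support.

θ̂_MAP = 8.15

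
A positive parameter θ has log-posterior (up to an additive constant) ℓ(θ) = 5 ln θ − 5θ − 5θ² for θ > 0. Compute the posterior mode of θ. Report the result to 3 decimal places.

θ̂_MAP = 0.500

ℓ'(θ) = 5/θ − 5 − 10θ. Setting this to zero and multiplying by θ: 10θ² + 5θ − 5 = 0.
θ = (−5 + √(5² + 4·10·5)) / (2·10) = (−5 + √225) / 20 = (−5 + 15)/20 = 1/2.
ℓ''(θ) = −5/θ² − 10 < 0, confirming a maximum.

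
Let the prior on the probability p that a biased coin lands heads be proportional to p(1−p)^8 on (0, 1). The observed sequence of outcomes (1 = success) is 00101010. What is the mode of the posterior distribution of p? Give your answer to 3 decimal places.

The prior density ∝ p(1−p)^8 is the kernel of Beta(2, 9).
Data: 3 successes in 8 trials (from the sequence). The binomial likelihood contributes p^3(1−p)^5, so the posterior is Beta(2+3, 9+5) = Beta(5, 14).
For Beta(a, b) with a, b > 1 the mode is (a−1)/(a+b−2) = 4/17 ≈ 0.235.

p̂_MAP = 0.235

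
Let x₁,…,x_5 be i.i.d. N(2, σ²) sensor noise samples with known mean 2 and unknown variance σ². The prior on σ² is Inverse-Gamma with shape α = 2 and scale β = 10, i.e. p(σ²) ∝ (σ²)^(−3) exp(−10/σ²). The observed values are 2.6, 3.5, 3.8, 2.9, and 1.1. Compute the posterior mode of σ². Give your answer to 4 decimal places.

Sum of squared deviations about the known mean: SS = (2.6−2)² + (3.5−2)² + (3.8−2)² + (2.9−2)² + (1.1−2)² = 7.47.
The Normal likelihood contributes (σ²)^(−n/2) exp(−SS/(2σ²)), so the posterior is Inverse-Gamma(α + n/2, β + SS/2) = Inverse-Gamma(4.5, 13.735).
The mode of Inverse-Gamma(a, b) is b/(a+1) = 13.735/5.5 ≈ 2.4973.

σ̂²_MAP = 2.4973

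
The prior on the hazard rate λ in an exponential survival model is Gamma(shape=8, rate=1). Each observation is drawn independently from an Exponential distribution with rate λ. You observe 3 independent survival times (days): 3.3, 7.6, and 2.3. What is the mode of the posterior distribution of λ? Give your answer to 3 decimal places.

The Exponential(rate=λ) likelihood is ∝ λ^n e^(−λΣtᵢ). Here n = 3 and Σtᵢ = 3.3 + 7.6 + 2.3 = 13.2.
Posterior ∝ λ^7e^(−1λ) · λ^3e^(−13.2λ) = λ^10e^(−14.2λ), i.e. Gamma(11, 14.2).
Mode = (a−1)/b = 10/14.2 ≈ 0.704.

λ̂_MAP = 0.704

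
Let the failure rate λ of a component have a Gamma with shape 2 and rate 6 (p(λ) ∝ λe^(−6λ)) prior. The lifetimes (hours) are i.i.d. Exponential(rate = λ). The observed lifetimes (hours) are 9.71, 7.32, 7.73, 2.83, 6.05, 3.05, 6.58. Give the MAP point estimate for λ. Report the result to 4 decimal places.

The Exponential(rate=λ) likelihood is ∝ λ^n e^(−λΣtᵢ). Here n = 7 and Σtᵢ = 9.71 + 7.32 + 7.73 + 2.83 + 6.05 + 3.05 + 6.58 = 43.27.
Posterior ∝ λe^(−6λ) · λ^7e^(−43.27λ) = λ^8e^(−49.27λ), i.e. Gamma(9, 49.27).
Mode = (a−1)/b = 8/49.27 ≈ 0.1624.

λ̂_MAP = 0.1624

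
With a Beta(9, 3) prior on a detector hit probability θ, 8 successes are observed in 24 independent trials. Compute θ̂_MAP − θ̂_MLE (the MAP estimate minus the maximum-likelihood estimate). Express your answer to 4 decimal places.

Posterior is Beta(17, 19); MAP = (17−1)/(36−2) = 16/34 ≈ 0.47059.
MLE ignores the prior: θ̂_MLE = k/n = 8/24 ≈ 0.33333.
Difference = 16/34 − 8/24 = 7/51 ≈ 0.1373.

MAP − MLE = 0.1373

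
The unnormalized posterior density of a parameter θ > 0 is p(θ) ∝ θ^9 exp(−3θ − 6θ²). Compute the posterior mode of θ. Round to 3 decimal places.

θ̂_MAP = 0.750

ℓ'(θ) = 9/θ − 3 − 12θ. Setting this to zero and multiplying by θ: 12θ² + 3θ − 9 = 0.
θ = (−3 + √(3² + 4·12·9)) / (2·12) = (−3 + √441) / 24 = (−3 + 21)/24 = 3/4.
ℓ''(θ) = −9/θ² − 12 < 0, confirming a maximum.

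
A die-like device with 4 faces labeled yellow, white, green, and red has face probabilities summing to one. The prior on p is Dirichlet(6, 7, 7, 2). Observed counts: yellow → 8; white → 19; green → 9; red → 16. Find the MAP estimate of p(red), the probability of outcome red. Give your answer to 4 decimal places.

The posterior is Dirichlet(αᵢ + nᵢ) = Dirichlet(14, 26, 16, 18).
For a Dirichlet(a₁,…,a_K) with all aᵢ > 1, the mode has j-th component (aⱼ − 1)/(Σaᵢ − K).
Here Σaᵢ = 74 and K = 4, so p(red) = (18 − 1)/(74 − 4) = 17/70 ≈ 0.2429.

MAP estimate of p(red) = 0.2429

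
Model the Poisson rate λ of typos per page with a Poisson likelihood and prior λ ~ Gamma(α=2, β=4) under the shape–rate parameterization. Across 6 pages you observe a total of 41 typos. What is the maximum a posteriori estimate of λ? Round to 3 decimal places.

Σxᵢ = 41, n = 6.
Posterior ∝ λe^(−4λ) · λ^41e^(−6λ) = λ^42e^(−10λ), i.e. Gamma(shape=43, rate=10).
The mode of a Gamma(a, b) with a ≥ 1 (shape–rate) is (a−1)/b = 42/10 ≈ 4.200.

λ̂_MAP = 4.200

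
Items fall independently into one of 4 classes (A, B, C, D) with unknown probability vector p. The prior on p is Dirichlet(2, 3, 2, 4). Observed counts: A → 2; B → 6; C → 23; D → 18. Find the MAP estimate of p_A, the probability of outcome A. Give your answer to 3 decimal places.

The posterior is Dirichlet(αᵢ + nᵢ) = Dirichlet(4, 9, 25, 22).
For a Dirichlet(a₁,…,a_K) with all aᵢ > 1, the mode has j-th component (aⱼ − 1)/(Σaᵢ − K).
Here Σaᵢ = 60 and K = 4, so p_A = (4 − 1)/(60 − 4) = 3/56 ≈ 0.054.

MAP estimate of p_A = 0.054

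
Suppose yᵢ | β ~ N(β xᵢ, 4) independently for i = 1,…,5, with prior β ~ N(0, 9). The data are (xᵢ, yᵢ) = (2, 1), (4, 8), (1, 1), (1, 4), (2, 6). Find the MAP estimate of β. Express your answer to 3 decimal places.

log p(β | y) = −Σ(yᵢ − βxᵢ)²/(2·4) − β²/(2·9) + const.
Setting the derivative to zero: Σxᵢ(yᵢ − βxᵢ)/4 − β/9 = 0, so β = Σxᵢyᵢ / (Σxᵢ² + σ²/τ²).
Σxᵢyᵢ = 2·1 + 4·8 + 1·1 + 1·4 + 2·6 = 51; Σxᵢ² = 26; σ²/τ² = 4/9.
β̂_MAP = 51 / (26 + 4/9) = 51/(238/9) = 27/14 ≈ 1.929.

β̂_MAP = 1.929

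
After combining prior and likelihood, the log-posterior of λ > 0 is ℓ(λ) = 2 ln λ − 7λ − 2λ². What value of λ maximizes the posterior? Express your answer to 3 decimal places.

λ̂_MAP = 0.250

ℓ'(λ) = 2/λ − 7 − 4λ. Setting this to zero and multiplying by λ: 4λ² + 7λ − 2 = 0.
λ = (−7 + √(7² + 4·4·2)) / (2·4) = (−7 + √81) / 8 = (−7 + 9)/8 = 1/4.
ℓ''(λ) = −2/λ² − 4 < 0, confirming a maximum.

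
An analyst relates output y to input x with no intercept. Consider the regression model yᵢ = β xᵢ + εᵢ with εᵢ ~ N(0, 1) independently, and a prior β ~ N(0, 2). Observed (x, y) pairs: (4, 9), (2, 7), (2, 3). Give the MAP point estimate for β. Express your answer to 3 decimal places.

log p(β | y) = −Σ(yᵢ − βxᵢ)²/(2·1) − β²/(2·2) + const.
Setting the derivative to zero: Σxᵢ(yᵢ − βxᵢ)/1 − β/2 = 0, so β = Σxᵢyᵢ / (Σxᵢ² + σ²/τ²).
Σxᵢyᵢ = 4·9 + 2·7 + 2·3 = 56; Σxᵢ² = 24; σ²/τ² = 0.5.
β̂_MAP = 56 / (24 + 0.5) = 56/24.5 ≈ 2.286.

β̂_MAP = 2.286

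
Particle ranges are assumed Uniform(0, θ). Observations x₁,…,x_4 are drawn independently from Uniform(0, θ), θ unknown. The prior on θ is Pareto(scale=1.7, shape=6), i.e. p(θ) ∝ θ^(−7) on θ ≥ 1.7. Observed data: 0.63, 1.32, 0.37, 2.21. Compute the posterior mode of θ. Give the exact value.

The Uniform(0, θ) likelihood is θ^(−n) for θ ≥ max(xᵢ), zero otherwise. Here max(xᵢ) = 2.21.
Posterior ∝ θ^(−7) · θ^(−4) = θ^(−11) on θ ≥ max(1.7, 2.21) = 2.21.
This density is strictly decreasing in θ, so the posterior mode lies at the lower boundary of the support.

θ̂_MAP = 2.21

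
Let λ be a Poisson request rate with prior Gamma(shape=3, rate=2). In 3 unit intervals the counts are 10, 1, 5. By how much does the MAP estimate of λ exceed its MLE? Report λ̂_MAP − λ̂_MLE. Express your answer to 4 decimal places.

Σxᵢ = 16. Posterior is Gamma(19, 5); MAP = (19−1)/5 = 18/5 ≈ 3.60000.
MLE = x̄ = 16/3 ≈ 5.33333.
Difference = 18/5 − 16/3 = -26/15 ≈ -1.7333.

MAP − MLE = -1.7333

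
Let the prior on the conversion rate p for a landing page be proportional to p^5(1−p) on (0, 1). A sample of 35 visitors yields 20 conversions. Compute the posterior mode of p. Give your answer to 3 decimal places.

The prior density ∝ p^5(1−p)^1 is the kernel of Beta(6, 2).
Data: 20 successes in 35 trials. The binomial likelihood contributes p^20(1−p)^15, so the posterior is Beta(6+20, 2+15) = Beta(26, 17).
For Beta(a, b) with a, b > 1 the mode is (a−1)/(a+b−2) = 25/41 ≈ 0.610.

p̂_MAP = 0.610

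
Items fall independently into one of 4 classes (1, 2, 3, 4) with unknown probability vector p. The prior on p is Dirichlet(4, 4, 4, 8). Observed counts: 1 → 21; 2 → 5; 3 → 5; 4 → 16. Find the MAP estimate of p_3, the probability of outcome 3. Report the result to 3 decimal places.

The posterior is Dirichlet(αᵢ + nᵢ) = Dirichlet(25, 9, 9, 24).
For a Dirichlet(a₁,…,a_K) with all aᵢ > 1, the mode has j-th component (aⱼ − 1)/(Σaᵢ − K).
Here Σaᵢ = 67 and K = 4, so p_3 = (9 − 1)/(67 − 4) = 8/63 ≈ 0.127.

MAP estimate: 0.127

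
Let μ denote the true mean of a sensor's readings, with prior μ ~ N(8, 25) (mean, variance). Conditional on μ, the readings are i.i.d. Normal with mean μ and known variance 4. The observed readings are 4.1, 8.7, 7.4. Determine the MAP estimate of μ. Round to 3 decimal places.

n = 3; x̄ = (4.1 + 8.7 + 7.4)/3 = 20.2/3 = 101/15 ≈ 6.7333.
For a Normal prior and Normal likelihood with known variance, the posterior is Normal; its mode equals its mean, the precision-weighted average.
Prior precision 1/σ₀² = 1/25 = 0.04; data precision n/σ² = 3/4 = 0.75.
μ̂ = (0.04·8 + 0.75·(101/15)) / (0.04 + 0.75) = 5.37/0.79 = 537/79 ≈ 6.797.

μ̂_MAP = 6.797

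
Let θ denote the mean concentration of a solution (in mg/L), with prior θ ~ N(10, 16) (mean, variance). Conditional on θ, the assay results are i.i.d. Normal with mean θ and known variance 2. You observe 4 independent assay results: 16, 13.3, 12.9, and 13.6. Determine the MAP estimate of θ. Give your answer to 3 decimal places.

n = 4; x̄ = (16 + 13.3 + 12.9 + 13.6)/4 = 55.8/4 = 13.95.
For a Normal prior and Normal likelihood with known variance, the posterior is Normal; its mode equals its mean, the precision-weighted average.
Prior precision 1/σ₀² = 1/16 = 0.0625; data precision n/σ² = 4/2 = 2.
θ̂ = (0.0625·10 + 2·13.95) / (0.0625 + 2) = 28.525/2.0625 = 2282/165 ≈ 13.830.

θ̂_MAP = 13.830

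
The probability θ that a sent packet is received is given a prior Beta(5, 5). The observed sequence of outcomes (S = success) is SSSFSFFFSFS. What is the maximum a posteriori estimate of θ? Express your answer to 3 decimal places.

θ̂_MAP = 0.526

Prior: Beta(5, 5).
Data: 6 successes in 11 trials (from the sequence). The binomial likelihood contributes θ^6(1−θ)^5, so the posterior is Beta(5+6, 5+5) = Beta(11, 10).
For Beta(a, b) with a, b > 1 the mode is (a−1)/(a+b−2) = 10/19 ≈ 0.526.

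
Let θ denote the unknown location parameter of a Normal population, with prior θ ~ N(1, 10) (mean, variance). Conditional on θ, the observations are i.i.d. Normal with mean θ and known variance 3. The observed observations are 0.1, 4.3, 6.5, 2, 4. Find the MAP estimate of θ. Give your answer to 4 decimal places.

θ̂_MAP = 3.2453

n = 5; x̄ = (0.1 + 4.3 + 6.5 + 2 + 4)/5 = 16.9/5 = 3.38.
For a Normal prior and Normal likelihood with known variance, the posterior is Normal; its mode equals its mean, the precision-weighted average.
Prior precision 1/σ₀² = 1/10 = 0.1; data precision n/σ² = 5/3.
θ̂ = (0.1·1 + (5/3)·3.38) / (0.1 + 5/3) = (86/15)/(53/30) = 172/53 ≈ 3.2453.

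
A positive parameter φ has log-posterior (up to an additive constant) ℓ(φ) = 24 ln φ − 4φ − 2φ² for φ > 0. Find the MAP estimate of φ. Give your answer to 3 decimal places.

φ̂_MAP = 2.000

ℓ'(φ) = 24/φ − 4 − 4φ. Setting this to zero and multiplying by φ: 4φ² + 4φ − 24 = 0.
φ = (−4 + √(4² + 4·4·24)) / (2·4) = (−4 + √400) / 8 = (−4 + 20)/8 = 2.
ℓ''(φ) = −24/φ² − 4 < 0, confirming a maximum.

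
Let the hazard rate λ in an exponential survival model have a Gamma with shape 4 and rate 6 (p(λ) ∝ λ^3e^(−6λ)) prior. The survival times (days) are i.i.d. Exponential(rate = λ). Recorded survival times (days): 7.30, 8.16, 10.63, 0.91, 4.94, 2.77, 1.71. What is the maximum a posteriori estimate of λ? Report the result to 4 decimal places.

The Exponential(rate=λ) likelihood is ∝ λ^n e^(−λΣtᵢ). Here n = 7 and Σtᵢ = 7.30 + 8.16 + 10.63 + 0.91 + 4.94 + 2.77 + 1.71 = 36.42.
Posterior ∝ λ^3e^(−6λ) · λ^7e^(−36.42λ) = λ^10e^(−42.42λ), i.e. Gamma(11, 42.42).
Mode = (a−1)/b = 10/42.42 ≈ 0.2357.

λ̂_MAP = 0.2357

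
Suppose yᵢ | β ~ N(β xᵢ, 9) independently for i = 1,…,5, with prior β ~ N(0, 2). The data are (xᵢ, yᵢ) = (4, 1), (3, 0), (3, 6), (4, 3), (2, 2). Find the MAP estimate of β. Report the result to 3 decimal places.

β̂_MAP = 0.650

log p(β | y) = −Σ(yᵢ − βxᵢ)²/(2·9) − β²/(2·2) + const.
Setting the derivative to zero: Σxᵢ(yᵢ − βxᵢ)/9 − β/2 = 0, so β = Σxᵢyᵢ / (Σxᵢ² + σ²/τ²).
Σxᵢyᵢ = 4·1 + 3·0 + 3·6 + 4·3 + 2·2 = 38; Σxᵢ² = 54; σ²/τ² = 4.5.
β̂_MAP = 38 / (54 + 4.5) = 38/58.5 ≈ 0.650.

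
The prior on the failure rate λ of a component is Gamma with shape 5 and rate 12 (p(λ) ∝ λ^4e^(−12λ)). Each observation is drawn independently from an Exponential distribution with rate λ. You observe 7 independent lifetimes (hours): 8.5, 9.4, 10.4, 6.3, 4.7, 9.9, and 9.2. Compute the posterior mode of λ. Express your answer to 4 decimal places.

The Exponential(rate=λ) likelihood is ∝ λ^n e^(−λΣtᵢ). Here n = 7 and Σtᵢ = 8.5 + 9.4 + 10.4 + 6.3 + 4.7 + 9.9 + 9.2 = 58.4.
Posterior ∝ λ^4e^(−12λ) · λ^7e^(−58.4λ) = λ^11e^(−70.4λ), i.e. Gamma(12, 70.4).
Mode = (a−1)/b = 11/70.4 ≈ 0.1563.

λ̂_MAP = 0.1563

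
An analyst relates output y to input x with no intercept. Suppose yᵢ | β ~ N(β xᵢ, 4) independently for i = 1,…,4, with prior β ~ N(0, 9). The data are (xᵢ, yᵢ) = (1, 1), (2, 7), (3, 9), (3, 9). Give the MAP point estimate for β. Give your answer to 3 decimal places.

log p(β | y) = −Σ(yᵢ − βxᵢ)²/(2·4) − β²/(2·9) + const.
Setting the derivative to zero: Σxᵢ(yᵢ − βxᵢ)/4 − β/9 = 0, so β = Σxᵢyᵢ / (Σxᵢ² + σ²/τ²).
Σxᵢyᵢ = 1·1 + 2·7 + 3·9 + 3·9 = 69; Σxᵢ² = 23; σ²/τ² = 4/9.
β̂_MAP = 69 / (23 + 4/9) = 69/(211/9) = 621/211 ≈ 2.943.

β̂_MAP = 2.943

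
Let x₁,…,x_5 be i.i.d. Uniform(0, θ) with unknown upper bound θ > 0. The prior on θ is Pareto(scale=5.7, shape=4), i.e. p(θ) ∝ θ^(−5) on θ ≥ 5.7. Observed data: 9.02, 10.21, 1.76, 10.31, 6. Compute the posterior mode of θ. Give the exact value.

θ̂_MAP = 10.31

The Uniform(0, θ) likelihood is θ^(−n) for θ ≥ max(xᵢ), zero otherwise. Here max(xᵢ) = 10.31.
Posterior ∝ θ^(−5) · θ^(−5) = θ^(−10) on θ ≥ max(5.7, 10.31) = 10.31.
This density is strictly decreasing in θ, so the posterior mode lies at the lower boundary of the support.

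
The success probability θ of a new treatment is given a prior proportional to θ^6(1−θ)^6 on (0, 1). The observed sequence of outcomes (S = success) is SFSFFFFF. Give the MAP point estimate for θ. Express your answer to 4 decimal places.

The prior density ∝ θ^6(1−θ)^6 is the kernel of Beta(7, 7).
Data: 2 successes in 8 trials (from the sequence). The binomial likelihood contributes θ^2(1−θ)^6, so the posterior is Beta(7+2, 7+6) = Beta(9, 13).
For Beta(a, b) with a, b > 1 the mode is (a−1)/(a+b−2) = 8/20 ≈ 0.4000.

θ̂_MAP = 0.4000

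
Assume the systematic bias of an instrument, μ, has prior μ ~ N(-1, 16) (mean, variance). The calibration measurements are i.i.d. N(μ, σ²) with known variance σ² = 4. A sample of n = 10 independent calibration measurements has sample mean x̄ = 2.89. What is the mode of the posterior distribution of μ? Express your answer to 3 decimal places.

n = 10, x̄ = 2.89.
For a Normal prior and Normal likelihood with known variance, the posterior is Normal; its mode equals its mean, the precision-weighted average.
Prior precision 1/σ₀² = 1/16 = 0.0625; data precision n/σ² = 10/4 = 2.5.
μ̂ = (0.0625·(-1) + 2.5·2.89) / (0.0625 + 2.5) = 7.1625/2.5625 = 573/205 ≈ 2.795.

μ̂_MAP = 2.795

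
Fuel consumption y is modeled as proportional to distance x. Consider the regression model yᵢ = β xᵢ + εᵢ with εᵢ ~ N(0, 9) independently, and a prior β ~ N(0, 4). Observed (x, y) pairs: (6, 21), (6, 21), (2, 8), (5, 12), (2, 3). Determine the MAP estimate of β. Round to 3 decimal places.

β̂_MAP = 3.114

log p(β | y) = −Σ(yᵢ − βxᵢ)²/(2·9) − β²/(2·4) + const.
Setting the derivative to zero: Σxᵢ(yᵢ − βxᵢ)/9 − β/4 = 0, so β = Σxᵢyᵢ / (Σxᵢ² + σ²/τ²).
Σxᵢyᵢ = 6·21 + 6·21 + 2·8 + 5·12 + 2·3 = 334; Σxᵢ² = 105; σ²/τ² = 2.25.
β̂_MAP = 334 / (105 + 2.25) = 334/107.25 ≈ 3.114.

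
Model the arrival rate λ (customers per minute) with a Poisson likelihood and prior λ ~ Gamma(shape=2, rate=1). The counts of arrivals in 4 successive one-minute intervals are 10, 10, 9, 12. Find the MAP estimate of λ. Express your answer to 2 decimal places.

λ̂_MAP = 8.40

Σxᵢ = 10+10+9+12 = 41, with n = 4.
Posterior ∝ λe^(−1λ) · λ^41e^(−4λ) = λ^42e^(−5λ), i.e. Gamma(shape=43, rate=5).
The mode of a Gamma(a, b) with a ≥ 1 (shape–rate) is (a−1)/b = 42/5 ≈ 8.40.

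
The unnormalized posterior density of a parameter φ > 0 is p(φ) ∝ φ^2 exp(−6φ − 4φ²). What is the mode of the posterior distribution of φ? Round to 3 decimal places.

ℓ'(φ) = 2/φ − 6 − 8φ. Setting this to zero and multiplying by φ: 8φ² + 6φ − 2 = 0.
φ = (−6 + √(6² + 4·8·2)) / (2·8) = (−6 + √100) / 16 = (−6 + 10)/16 = 1/4.
ℓ''(φ) = −2/φ² − 8 < 0, confirming a maximum.

φ̂_MAP = 0.250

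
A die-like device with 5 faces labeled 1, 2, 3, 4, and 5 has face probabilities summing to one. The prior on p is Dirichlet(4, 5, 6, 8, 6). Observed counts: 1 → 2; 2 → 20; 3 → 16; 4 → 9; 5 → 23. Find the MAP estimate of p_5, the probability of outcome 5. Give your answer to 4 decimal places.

The posterior is Dirichlet(αᵢ + nᵢ) = Dirichlet(6, 25, 22, 17, 29).
For a Dirichlet(a₁,…,a_K) with all aᵢ > 1, the mode has j-th component (aⱼ − 1)/(Σaᵢ − K).
Here Σaᵢ = 99 and K = 5, so p_5 = (29 − 1)/(99 − 5) = 28/94 ≈ 0.2979.

MAP estimate: 0.2979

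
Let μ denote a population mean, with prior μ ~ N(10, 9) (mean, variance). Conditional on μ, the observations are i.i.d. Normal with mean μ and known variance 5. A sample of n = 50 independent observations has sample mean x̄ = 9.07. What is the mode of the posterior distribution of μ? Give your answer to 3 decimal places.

μ̂_MAP = 9.080

n = 50, x̄ = 9.07.
For a Normal prior and Normal likelihood with known variance, the posterior is Normal; its mode equals its mean, the precision-weighted average.
Prior precision 1/σ₀² = 1/9; data precision n/σ² = 50/5 = 10.
μ̂ = ((1/9)·10 + 10·9.07) / (1/9 + 10) = (8263/90)/(91/9) = 8263/910 ≈ 9.080.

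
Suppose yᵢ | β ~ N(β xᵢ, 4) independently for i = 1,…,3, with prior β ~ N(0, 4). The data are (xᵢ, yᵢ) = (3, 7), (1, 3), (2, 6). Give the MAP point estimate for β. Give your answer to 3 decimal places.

β̂_MAP = 2.400

log p(β | y) = −Σ(yᵢ − βxᵢ)²/(2·4) − β²/(2·4) + const.
Setting the derivative to zero: Σxᵢ(yᵢ − βxᵢ)/4 − β/4 = 0, so β = Σxᵢyᵢ / (Σxᵢ² + σ²/τ²).
Σxᵢyᵢ = 3·7 + 1·3 + 2·6 = 36; Σxᵢ² = 14; σ²/τ² = 1.
β̂_MAP = 36 / (14 + 1) = 36/15 ≈ 2.400.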